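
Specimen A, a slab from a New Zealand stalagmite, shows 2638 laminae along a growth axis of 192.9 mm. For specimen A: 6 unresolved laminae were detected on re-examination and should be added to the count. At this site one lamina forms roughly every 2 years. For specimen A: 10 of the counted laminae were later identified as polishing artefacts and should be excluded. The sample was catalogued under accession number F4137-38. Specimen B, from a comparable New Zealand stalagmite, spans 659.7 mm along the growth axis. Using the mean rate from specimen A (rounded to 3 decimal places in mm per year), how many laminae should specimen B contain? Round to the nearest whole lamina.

8915 laminae

Specimen A: adjusted count: 2638 − 10 + 6 = 2634 laminae.
Specimen A: at 2 years per lamina, 2634 × 2 = 5268 years.
A: Mean rate = 192.9 mm / 5268 years ≈ 0.037 mm/year.
B spans 659.7 / 0.037 = 17829.73 years; at 2 years per lamina that is 17829.73 / 2 ≈ 8915 laminae.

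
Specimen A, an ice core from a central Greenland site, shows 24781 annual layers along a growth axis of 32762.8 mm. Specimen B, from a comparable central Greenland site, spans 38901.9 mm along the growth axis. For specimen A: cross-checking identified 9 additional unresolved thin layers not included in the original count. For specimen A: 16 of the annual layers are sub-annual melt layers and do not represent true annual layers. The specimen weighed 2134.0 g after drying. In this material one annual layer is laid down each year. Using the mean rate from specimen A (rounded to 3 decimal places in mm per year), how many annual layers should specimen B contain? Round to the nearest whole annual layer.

Specimen A: after corrections the count is 24781 − 16 + 9 = 24774 annual layers.
A: Extension rate ≈ 32762.8 / 24774 = 1.322 mm per year.
Specimen B: 38901.9 mm / 1.322 mm per year = 29426.55 years ≈ 29427 annual layers.

29427 annual layers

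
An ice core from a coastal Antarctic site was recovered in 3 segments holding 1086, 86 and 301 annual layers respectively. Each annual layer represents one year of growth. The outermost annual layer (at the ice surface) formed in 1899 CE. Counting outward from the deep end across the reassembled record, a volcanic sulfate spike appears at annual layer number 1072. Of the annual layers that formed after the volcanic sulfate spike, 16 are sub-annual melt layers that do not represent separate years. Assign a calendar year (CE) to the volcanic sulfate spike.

1514 CE

Total annual layers = 1086 + 86 + 301 = 1473.
The volcanic sulfate spike sits at annual layer 1072 from the deep end, so 1473 − 1072 = 401 annual layers formed after it.
Excluding 16 false annual layers: 401 − 16 = 385.
Counting back 385 years from 1899 CE places the volcanic sulfate spike in 1899 − 385 = 1514 CE.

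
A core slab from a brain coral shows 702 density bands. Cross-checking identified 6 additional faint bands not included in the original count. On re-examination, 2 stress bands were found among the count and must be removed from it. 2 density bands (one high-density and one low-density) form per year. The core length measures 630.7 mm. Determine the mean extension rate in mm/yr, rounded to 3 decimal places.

Correcting the raw count gives 702 − 2 + 6 = 706 true density bands.
706 density bands at 2 per year is 706 / 2 = 353 years.
630.7 mm over 353 years gives 630.7 / 353 ≈ 1.787 mm/yr.

1.787 mm/yr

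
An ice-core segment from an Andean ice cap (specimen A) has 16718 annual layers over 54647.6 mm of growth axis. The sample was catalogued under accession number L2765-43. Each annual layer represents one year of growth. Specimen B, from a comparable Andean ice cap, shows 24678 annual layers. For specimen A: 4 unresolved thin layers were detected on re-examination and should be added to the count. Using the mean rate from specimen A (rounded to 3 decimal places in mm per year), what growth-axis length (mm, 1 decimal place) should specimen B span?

80647.7 mm

Specimen A: correcting the raw count gives 16718 + 4 = 16722 true annual layers.
A: Extension rate ≈ 54647.6 / 16722 = 3.268 mm/year.
Length of B = 3.268 × 24678 = 80647.7 mm.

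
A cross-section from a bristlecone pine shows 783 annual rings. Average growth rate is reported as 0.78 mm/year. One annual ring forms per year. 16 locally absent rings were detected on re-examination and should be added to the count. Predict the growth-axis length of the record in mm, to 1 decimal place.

True annual ring count = 783 + 16 = 799.
Predicted length = 0.78 mm/year × 799 years = 623.2 mm.

623.2 mm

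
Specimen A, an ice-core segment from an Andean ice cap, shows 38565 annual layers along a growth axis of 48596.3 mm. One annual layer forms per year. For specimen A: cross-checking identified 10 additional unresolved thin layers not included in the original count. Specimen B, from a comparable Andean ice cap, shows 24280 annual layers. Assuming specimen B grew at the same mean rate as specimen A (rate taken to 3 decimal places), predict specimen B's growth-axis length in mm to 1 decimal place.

30592.8 mm

Specimen A: correcting the raw count gives 38565 + 10 = 38575 true annual layers.
A: Mean rate = 48596.3 mm / 38575 years ≈ 1.260 mm/yr.
For B, 1.260 mm/year × 24280 years = 30592.8 mm.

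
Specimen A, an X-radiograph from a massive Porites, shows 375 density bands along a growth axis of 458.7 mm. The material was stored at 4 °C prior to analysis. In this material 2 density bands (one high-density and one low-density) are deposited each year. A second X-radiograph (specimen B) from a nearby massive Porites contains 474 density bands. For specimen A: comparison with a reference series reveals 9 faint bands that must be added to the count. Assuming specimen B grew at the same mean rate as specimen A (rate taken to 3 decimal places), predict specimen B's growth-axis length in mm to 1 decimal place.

566.2 mm

Specimen A: correcting the raw count gives 375 + 9 = 384 true density bands.
Specimen A: 384 density bands at 2 per year is 384 / 2 = 192 years.
A: 458.7 mm over 192 years gives 458.7 / 192 ≈ 2.389 mm/year.
Specimen B: 474 density bands at 2 per year is 474 / 2 = 237 years. Length of B = 2.389 × 237 = 566.2 mm.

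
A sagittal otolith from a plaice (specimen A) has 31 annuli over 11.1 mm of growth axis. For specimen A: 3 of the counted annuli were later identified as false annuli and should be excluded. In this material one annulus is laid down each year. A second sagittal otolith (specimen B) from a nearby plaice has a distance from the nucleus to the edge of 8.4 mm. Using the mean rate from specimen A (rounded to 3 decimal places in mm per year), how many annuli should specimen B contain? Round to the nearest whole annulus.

21 annuli

Specimen A: correcting the raw count gives 31 − 3 = 28 true annuli.
A: Extension rate ≈ 11.1 / 28 = 0.396 mm/year.
Specimen B: 8.4 mm / 0.396 mm per year = 21.21 years ≈ 21 annuli.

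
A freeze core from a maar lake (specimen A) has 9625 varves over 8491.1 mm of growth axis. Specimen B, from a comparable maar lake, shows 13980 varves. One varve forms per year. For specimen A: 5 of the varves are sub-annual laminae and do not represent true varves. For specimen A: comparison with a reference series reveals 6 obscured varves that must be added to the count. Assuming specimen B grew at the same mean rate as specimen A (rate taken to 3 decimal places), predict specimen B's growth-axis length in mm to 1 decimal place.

Specimen A: true varve count = 9625 − 5 + 6 = 9626.
A: Extension rate ≈ 8491.1 / 9626 = 0.882 mm/year.
Length of B = 0.882 × 13980 = 12330.4 mm.

12330.4 mm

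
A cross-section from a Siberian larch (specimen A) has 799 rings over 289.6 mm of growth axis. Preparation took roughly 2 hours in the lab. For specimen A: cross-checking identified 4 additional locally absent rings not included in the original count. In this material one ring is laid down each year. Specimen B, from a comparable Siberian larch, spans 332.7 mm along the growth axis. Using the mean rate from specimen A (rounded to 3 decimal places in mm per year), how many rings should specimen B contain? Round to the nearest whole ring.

Specimen A: after corrections the count is 799 + 4 = 803 rings.
A: Mean rate = 289.6 mm / 803 years ≈ 0.361 mm/yr.
For B, 332.7 / 0.361 = 921.61 years ≈ 922 rings.

922 rings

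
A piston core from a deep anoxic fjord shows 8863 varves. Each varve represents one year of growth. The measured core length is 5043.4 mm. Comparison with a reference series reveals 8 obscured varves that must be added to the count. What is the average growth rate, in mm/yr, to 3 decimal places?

After corrections the count is 8863 + 8 = 8871 varves.
Mean rate = 5043.4 mm / 8871 years ≈ 0.569 mm/yr.

0.569 mm/yr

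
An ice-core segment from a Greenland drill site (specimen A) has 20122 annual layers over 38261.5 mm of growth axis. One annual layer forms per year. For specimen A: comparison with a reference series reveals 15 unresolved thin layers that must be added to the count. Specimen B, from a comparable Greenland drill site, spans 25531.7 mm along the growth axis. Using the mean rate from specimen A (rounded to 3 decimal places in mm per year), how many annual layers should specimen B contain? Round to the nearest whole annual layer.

Specimen A: adjusted count: 20122 + 15 = 20137 annual layers.
A: Mean rate = 38261.5 mm / 20137 years ≈ 1.900 mm per year.
Specimen B: 25531.7 mm / 1.900 mm per year = 13437.74 years ≈ 13438 annual layers.

13438 annual layers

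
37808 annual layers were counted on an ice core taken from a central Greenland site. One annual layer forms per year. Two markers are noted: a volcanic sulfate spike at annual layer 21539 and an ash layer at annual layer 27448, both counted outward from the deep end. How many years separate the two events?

The two markers are separated by 27448 − 21539 = 5909 annual layers.
At one annual layer per year, 5909 years elapsed between them.

5909 years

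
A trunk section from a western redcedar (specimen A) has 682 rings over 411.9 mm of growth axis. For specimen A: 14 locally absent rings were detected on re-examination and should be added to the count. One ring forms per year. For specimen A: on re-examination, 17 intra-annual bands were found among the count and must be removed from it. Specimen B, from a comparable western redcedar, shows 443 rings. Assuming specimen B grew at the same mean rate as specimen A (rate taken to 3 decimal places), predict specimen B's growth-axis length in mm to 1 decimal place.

268.9 mm

Specimen A: true ring count = 682 − 17 + 14 = 679.
A: 411.9 mm over 679 years gives 411.9 / 679 ≈ 0.607 mm per year.
For B, 0.607 mm/year × 443 years = 268.9 mm.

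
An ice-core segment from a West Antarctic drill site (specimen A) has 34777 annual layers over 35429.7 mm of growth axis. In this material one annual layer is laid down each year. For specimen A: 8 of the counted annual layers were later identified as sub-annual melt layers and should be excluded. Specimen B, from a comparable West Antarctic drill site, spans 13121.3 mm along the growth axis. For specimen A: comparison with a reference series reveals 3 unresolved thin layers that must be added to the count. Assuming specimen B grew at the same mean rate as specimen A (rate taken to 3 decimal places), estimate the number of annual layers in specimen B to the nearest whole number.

Specimen A: adjusted count: 34777 − 8 + 3 = 34772 annual layers.
A: Extension rate ≈ 35429.7 / 34772 = 1.019 mm/yr.
For B, 13121.3 / 1.019 = 12876.64 years ≈ 12877 annual layers.

12877 annual layers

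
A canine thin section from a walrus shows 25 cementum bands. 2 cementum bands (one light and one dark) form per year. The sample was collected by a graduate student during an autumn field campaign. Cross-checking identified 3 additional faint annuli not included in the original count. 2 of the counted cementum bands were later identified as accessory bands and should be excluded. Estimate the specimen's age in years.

Adjusted count: 25 − 2 + 3 = 26 cementum bands.
With 2 cementum bands per year, 26 / 2 = 13 years.

13 yr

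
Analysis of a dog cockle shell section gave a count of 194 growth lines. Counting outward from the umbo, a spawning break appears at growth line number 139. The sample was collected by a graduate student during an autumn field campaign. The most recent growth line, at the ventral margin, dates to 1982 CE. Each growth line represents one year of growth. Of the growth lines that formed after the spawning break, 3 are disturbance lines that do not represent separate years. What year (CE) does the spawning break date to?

The spawning break sits at growth line 139 from the umbo, so 194 − 139 = 55 growth lines formed after it.
Removing the 3 false growth lines leaves 55 − 3 = 52 true growth lines beyond the spawning break.
1982 − 52 = 1930 CE.

1930 CE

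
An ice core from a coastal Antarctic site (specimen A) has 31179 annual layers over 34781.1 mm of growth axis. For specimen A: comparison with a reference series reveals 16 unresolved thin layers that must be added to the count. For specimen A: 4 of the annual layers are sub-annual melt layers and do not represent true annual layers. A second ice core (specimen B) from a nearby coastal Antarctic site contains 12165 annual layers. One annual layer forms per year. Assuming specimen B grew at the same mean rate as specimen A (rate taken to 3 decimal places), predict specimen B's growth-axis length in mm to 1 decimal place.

Specimen A: correcting the raw count gives 31179 − 4 + 16 = 31191 true annual layers.
A: Mean rate = 34781.1 mm / 31191 years ≈ 1.115 mm/yr.
B's length ≈ 1.115 × 12165 = 13564.0 mm.

13564.0 mm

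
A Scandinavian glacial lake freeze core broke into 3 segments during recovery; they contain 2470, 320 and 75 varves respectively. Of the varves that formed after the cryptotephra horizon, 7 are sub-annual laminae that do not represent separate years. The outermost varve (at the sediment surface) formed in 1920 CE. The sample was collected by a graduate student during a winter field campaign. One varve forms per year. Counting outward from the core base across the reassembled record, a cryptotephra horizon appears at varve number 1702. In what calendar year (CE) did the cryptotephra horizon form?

Total varves = 2470 + 320 + 75 = 2865.
The cryptotephra horizon sits at varve 1702 from the core base, so 2865 − 1702 = 1163 varves formed after it.
1163 − 7 false = 1156 true varves after the cryptotephra horizon.
The varve at the sediment surface is 1920 CE, so the cryptotephra horizon dates to 1920 − 1156 = 764 CE.

764 CE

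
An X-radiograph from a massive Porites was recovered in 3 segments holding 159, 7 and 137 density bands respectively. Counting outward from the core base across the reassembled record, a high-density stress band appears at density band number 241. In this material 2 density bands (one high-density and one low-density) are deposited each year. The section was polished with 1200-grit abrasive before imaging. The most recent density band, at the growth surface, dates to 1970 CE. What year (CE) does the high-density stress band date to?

1939 CE

Total density bands = 159 + 7 + 137 = 303.
The high-density stress band sits at density band 241 from the core base, so 303 − 241 = 62 density bands formed after it.
62 density bands at 2 per year is 62 / 2 = 31 years.
The density band at the growth surface is 1970 CE, so the high-density stress band dates to 1970 − 31 = 1939 CE.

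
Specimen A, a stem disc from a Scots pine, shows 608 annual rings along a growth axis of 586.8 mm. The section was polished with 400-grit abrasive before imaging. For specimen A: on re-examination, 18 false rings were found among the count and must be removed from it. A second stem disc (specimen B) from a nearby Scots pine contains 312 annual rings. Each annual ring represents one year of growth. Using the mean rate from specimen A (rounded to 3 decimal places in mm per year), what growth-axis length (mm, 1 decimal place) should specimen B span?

Specimen A: correcting the raw count gives 608 − 18 = 590 true annual rings.
A: 586.8 mm over 590 years gives 586.8 / 590 ≈ 0.995 mm/yr.
Length of B = 0.995 × 312 = 310.4 mm.

310.4 mm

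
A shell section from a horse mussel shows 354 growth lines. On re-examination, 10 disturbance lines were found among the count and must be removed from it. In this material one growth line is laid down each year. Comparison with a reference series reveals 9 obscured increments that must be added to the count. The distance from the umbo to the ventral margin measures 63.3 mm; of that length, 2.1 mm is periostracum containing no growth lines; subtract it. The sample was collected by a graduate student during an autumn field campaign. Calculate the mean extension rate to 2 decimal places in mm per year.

0.17 mm per year

Correcting the raw count gives 354 − 10 + 9 = 353 true growth lines.
Net length = 63.3 − 2.1 = 61.2 mm.
61.2 mm over 353 years gives 61.2 / 353 ≈ 0.17 mm per year.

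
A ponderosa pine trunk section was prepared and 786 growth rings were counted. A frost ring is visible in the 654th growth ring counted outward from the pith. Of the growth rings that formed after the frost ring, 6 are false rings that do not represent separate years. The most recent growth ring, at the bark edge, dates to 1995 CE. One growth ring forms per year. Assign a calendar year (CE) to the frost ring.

1869 CE

The frost ring sits at growth ring 654 from the pith, so 786 − 654 = 132 growth rings formed after it.
Excluding 6 false growth rings: 132 − 6 = 126.
1995 − 126 = 1869 CE.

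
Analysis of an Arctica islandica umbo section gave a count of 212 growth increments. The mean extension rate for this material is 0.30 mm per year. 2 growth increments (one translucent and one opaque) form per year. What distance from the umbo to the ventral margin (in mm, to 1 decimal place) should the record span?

212 growth increments at 2 per year is 212 / 2 = 106 years.
Length ≈ 0.30 × 106 = 31.8 mm.

31.8 mm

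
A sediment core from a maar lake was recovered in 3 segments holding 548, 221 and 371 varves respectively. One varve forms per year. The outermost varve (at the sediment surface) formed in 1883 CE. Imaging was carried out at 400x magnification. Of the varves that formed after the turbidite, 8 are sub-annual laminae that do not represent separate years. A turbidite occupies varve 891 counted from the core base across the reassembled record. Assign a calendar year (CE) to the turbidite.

Total varves = 548 + 221 + 371 = 1140.
1140 − 891 = 249 varves lie beyond the turbidite toward the sediment surface.
249 − 8 false = 241 true varves after the turbidite.
1883 − 241 = 1642 CE.

1642 CE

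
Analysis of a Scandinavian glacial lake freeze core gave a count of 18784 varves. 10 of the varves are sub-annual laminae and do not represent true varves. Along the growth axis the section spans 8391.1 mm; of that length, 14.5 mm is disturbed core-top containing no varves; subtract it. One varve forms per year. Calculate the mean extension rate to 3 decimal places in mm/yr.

0.446 mm/yr

True varve count = 18784 − 10 = 18774.
Net length = 8391.1 − 14.5 = 8376.6 mm.
8376.6 mm over 18774 years gives 8376.6 / 18774 ≈ 0.446 mm/yr.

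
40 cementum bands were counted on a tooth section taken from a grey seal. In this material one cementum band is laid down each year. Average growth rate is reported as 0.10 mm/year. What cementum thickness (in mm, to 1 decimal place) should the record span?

4.0 mm

The record spans 40 years at 0.10 mm per year.
Length ≈ 0.10 × 40 = 4.0 mm.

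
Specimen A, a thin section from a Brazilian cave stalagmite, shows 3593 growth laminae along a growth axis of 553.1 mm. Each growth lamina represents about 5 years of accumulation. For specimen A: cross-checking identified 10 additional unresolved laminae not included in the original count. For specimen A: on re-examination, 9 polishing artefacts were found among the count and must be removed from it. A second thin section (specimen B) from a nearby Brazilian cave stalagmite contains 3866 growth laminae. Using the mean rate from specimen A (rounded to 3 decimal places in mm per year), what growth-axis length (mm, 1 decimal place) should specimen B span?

599.2 mm

Specimen A: true growth lamina count = 3593 − 9 + 10 = 3594.
Specimen A: multiplying by 5 years per growth lamina: 3594 × 5 = 17970 years.
A: 553.1 mm over 17970 years gives 553.1 / 17970 ≈ 0.031 mm/year.
Specimen B: 3866 growth laminae at 5 years each span 3866 × 5 = 19330 years. For B, 0.031 mm/year × 19330 years = 599.2 mm.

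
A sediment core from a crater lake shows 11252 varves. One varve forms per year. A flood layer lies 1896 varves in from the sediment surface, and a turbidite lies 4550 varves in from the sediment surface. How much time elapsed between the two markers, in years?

Separation: 4550 − 1896 = 2654 varves.
One varve per year makes the interval 2654 years.

2654 years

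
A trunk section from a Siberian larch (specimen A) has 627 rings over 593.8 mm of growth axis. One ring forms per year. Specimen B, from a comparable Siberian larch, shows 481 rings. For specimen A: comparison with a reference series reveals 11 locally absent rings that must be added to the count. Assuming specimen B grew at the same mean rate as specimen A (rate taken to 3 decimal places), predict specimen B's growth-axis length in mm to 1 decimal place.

447.8 mm

Specimen A: true ring count = 627 + 11 = 638.
A: Mean rate = 593.8 mm / 638 years ≈ 0.931 mm/yr.
B's length ≈ 0.931 × 481 = 447.8 mm.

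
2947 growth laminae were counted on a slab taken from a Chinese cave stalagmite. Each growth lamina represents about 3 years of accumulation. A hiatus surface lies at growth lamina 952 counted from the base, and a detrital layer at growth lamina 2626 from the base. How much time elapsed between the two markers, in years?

Separation: 2626 − 952 = 1674 growth laminae.
Multiplying by 3 years per growth lamina: 1674 × 3 = 5022 years.

5022 years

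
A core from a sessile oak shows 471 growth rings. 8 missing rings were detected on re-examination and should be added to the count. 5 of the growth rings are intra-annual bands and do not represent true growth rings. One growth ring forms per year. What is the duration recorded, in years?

True growth ring count = 471 − 5 + 8 = 474.
At one growth ring per year, that is 474 years.

474 years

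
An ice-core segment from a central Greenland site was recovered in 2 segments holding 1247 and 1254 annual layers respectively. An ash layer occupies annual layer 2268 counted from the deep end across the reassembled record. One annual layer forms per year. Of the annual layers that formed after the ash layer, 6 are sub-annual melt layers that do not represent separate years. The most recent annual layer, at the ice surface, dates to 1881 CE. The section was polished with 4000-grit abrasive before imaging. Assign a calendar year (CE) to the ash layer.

Total annual layers = 1247 + 1254 = 2501.
2501 − 2268 = 233 annual layers lie beyond the ash layer toward the ice surface.
Removing the 6 false annual layers leaves 233 − 6 = 227 true annual layers beyond the ash layer.
1881 − 227 = 1654 CE.

1654 CE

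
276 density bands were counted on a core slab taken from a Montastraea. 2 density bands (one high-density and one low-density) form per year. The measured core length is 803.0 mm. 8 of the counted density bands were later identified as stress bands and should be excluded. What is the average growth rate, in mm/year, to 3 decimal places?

True density band count = 276 − 8 = 268.
268 density bands at 2 per year is 268 / 2 = 134 years.
Extension rate ≈ 803.0 / 134 = 5.993 mm/year.

5.993 mm/year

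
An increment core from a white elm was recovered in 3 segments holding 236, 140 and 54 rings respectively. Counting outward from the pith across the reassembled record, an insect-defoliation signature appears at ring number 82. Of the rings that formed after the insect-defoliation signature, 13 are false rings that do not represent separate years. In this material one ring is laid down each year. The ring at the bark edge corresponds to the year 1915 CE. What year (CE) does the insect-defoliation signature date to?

Total rings = 236 + 140 + 54 = 430.
430 − 82 = 348 rings lie beyond the insect-defoliation signature toward the bark edge.
Excluding 13 false rings: 348 − 13 = 335.
1915 − 335 = 1580 CE.

1580 CE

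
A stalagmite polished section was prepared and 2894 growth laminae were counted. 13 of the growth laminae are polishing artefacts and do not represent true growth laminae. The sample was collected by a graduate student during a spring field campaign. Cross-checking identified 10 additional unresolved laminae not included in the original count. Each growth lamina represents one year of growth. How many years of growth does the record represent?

2891 yr

After corrections the count is 2894 − 13 + 10 = 2891 growth laminae.
One growth lamina per year makes the duration 2891 years.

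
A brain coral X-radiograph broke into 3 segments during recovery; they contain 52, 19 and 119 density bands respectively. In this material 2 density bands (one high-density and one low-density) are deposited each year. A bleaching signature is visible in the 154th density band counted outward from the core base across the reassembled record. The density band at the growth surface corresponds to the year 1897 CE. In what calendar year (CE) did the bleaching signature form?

Total density bands = 52 + 19 + 119 = 190.
Between density band 154 and the growth surface there are 190 − 154 = 36 density bands.
36 density bands at 2 per year is 36 / 2 = 18 years.
Counting back 18 years from 1897 CE places the bleaching signature in 1897 − 18 = 1879 CE.

1879 CE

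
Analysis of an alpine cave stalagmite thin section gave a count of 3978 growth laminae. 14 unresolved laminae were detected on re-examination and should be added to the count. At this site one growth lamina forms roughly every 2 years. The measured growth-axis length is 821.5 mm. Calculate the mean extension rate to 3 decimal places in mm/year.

After corrections the count is 3978 + 14 = 3992 growth laminae.
Multiplying by 2 years per growth lamina: 3992 × 2 = 7984 years.
Mean rate = 821.5 mm / 7984 years ≈ 0.103 mm/year.

0.103 mm/year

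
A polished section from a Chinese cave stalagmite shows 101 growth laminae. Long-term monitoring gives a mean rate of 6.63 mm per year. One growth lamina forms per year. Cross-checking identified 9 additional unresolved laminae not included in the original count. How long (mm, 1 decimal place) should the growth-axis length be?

729.3 mm

Adjusted count: 101 + 9 = 110 growth laminae.
110 years at 6.63 mm/year gives 6.63 × 110 = 729.3 mm.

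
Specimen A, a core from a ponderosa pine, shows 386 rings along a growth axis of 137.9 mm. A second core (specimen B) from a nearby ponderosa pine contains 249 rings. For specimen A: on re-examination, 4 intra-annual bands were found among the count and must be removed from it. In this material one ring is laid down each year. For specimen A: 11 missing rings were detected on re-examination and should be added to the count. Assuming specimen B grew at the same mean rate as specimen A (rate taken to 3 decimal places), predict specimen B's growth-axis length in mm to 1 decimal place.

Specimen A: correcting the raw count gives 386 − 4 + 11 = 393 true rings.
A: 137.9 mm over 393 years gives 137.9 / 393 ≈ 0.351 mm per year.
Length of B = 0.351 × 249 = 87.4 mm.

87.4 mm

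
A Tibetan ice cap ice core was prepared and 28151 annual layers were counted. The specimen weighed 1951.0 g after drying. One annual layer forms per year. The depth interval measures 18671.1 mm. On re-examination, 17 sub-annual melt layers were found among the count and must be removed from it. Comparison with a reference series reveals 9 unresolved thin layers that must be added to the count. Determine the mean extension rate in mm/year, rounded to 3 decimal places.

After corrections the count is 28151 − 17 + 9 = 28143 annual layers.
Mean rate = 18671.1 mm / 28143 years ≈ 0.663 mm/year.

0.663 mm/year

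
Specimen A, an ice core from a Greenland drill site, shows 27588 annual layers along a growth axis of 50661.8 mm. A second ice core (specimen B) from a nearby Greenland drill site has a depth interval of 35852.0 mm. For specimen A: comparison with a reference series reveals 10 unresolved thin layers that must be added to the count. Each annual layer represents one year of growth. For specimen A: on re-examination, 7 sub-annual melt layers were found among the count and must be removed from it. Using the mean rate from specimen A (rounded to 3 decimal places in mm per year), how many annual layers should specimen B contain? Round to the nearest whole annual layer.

19527 annual layers

Specimen A: after corrections the count is 27588 − 7 + 10 = 27591 annual layers.
A: 50661.8 mm over 27591 years gives 50661.8 / 27591 ≈ 1.836 mm/year.
Specimen B: 35852.0 mm / 1.836 mm per year = 19527.23 years ≈ 19527 annual layers.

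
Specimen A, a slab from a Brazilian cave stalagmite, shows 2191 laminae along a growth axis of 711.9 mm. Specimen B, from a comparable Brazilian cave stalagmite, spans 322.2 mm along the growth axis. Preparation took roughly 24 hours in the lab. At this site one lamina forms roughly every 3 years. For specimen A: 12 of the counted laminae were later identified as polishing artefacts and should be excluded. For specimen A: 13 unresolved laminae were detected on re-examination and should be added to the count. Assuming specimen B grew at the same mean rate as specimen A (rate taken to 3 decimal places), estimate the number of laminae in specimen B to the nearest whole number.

994 laminae

Specimen A: correcting the raw count gives 2191 − 12 + 13 = 2192 true laminae.
Specimen A: multiplying by 3 years per lamina: 2192 × 3 = 6576 years.
A: 711.9 mm over 6576 years gives 711.9 / 6576 ≈ 0.108 mm/year.
Specimen B: 322.2 mm / 0.108 mm per year = 2983.33 years; at 3 years per lamina that is 2983.33 / 3 ≈ 994 laminae.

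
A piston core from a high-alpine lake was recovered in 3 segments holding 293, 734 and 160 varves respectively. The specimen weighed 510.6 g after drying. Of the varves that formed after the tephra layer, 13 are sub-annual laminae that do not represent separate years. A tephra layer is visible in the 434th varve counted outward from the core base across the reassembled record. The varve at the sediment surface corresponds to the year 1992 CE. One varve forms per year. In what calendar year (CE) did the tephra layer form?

Total varves = 293 + 734 + 160 = 1187.
The tephra layer sits at varve 434 from the core base, so 1187 − 434 = 753 varves formed after it.
Excluding 13 false varves: 753 − 13 = 740.
The varve at the sediment surface is 1992 CE, so the tephra layer dates to 1992 − 740 = 1252 CE.

1252 CE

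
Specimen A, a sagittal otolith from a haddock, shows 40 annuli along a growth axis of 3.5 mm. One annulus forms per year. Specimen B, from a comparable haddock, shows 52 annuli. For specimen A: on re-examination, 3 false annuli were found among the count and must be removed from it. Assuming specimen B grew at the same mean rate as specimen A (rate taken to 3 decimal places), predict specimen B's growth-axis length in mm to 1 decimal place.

4.9 mm

Specimen A: correcting the raw count gives 40 − 3 = 37 true annuli.
A: Extension rate ≈ 3.5 / 37 = 0.095 mm/yr.
B's length ≈ 0.095 × 52 = 4.9 mm.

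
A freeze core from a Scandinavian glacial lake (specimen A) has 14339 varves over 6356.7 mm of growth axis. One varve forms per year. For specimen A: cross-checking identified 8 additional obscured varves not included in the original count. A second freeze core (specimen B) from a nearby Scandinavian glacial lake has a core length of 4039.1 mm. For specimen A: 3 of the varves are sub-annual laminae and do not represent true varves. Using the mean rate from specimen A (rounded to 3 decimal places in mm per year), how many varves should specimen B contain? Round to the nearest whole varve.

Specimen A: correcting the raw count gives 14339 − 3 + 8 = 14344 true varves.
A: 6356.7 mm over 14344 years gives 6356.7 / 14344 ≈ 0.443 mm/year.
For B, 4039.1 / 0.443 = 9117.61 years ≈ 9118 varves.

9118 varves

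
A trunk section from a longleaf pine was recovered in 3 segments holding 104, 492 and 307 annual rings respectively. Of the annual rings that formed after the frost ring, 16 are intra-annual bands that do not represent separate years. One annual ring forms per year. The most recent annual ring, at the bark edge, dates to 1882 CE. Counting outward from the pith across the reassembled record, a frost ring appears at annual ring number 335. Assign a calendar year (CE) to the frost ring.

Total annual rings = 104 + 492 + 307 = 903.
Between annual ring 335 and the bark edge there are 903 − 335 = 568 annual rings.
568 − 16 false = 552 true annual rings after the frost ring.
Counting back 552 years from 1882 CE places the frost ring in 1882 − 552 = 1330 CE.

1330 CE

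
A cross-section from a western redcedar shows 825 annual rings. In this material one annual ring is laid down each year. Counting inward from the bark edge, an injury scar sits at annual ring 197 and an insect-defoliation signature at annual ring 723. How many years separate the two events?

526 years

723 − 197 = 526 annual rings lie between the two events.
One annual ring per year makes the interval 526 years.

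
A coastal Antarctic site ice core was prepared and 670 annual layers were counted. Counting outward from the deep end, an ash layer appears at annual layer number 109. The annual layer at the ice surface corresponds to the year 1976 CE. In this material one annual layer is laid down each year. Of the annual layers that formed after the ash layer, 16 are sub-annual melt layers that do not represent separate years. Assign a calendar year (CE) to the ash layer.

670 − 109 = 561 annual layers lie beyond the ash layer toward the ice surface.
561 − 16 false = 545 true annual layers after the ash layer.
1976 − 545 = 1431 CE.

1431 CE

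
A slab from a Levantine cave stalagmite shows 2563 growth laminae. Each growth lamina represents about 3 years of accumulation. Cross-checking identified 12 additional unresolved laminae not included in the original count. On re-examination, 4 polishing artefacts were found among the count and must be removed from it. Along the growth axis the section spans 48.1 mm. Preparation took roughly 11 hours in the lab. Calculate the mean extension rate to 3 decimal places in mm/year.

0.006 mm/year

Correcting the raw count gives 2563 − 4 + 12 = 2571 true growth laminae.
At 3 years per growth lamina, 2571 × 3 = 7713 years.
Extension rate ≈ 48.1 / 7713 = 0.006 mm/year.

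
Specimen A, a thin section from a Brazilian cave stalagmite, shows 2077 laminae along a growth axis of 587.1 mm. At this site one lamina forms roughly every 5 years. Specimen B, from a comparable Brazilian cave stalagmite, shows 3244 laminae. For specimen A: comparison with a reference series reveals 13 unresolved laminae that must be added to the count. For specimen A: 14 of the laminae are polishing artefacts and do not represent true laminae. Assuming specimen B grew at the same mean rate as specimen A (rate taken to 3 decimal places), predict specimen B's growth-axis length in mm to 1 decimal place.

Specimen A: correcting the raw count gives 2077 − 14 + 13 = 2076 true laminae.
Specimen A: 2076 laminae at 5 years each span 2076 × 5 = 10380 years.
A: Mean rate = 587.1 mm / 10380 years ≈ 0.057 mm/yr.
Specimen B: multiplying by 5 years per lamina: 3244 × 5 = 16220 years. Length of B = 0.057 × 16220 = 924.5 mm.

924.5 mm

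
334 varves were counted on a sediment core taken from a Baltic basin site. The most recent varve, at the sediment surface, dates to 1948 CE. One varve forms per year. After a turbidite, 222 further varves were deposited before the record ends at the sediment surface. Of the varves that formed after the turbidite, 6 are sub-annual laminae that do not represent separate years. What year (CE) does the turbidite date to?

1732 CE

222 varves post-date the turbidite.
222 − 6 false = 216 true varves after the turbidite.
The varve at the sediment surface is 1948 CE, so the turbidite dates to 1948 − 216 = 1732 CE.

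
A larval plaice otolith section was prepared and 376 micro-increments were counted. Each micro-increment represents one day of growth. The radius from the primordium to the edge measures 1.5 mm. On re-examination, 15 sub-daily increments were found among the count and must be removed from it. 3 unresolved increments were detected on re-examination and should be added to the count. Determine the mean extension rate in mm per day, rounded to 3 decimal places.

Adjusted count: 376 − 15 + 3 = 364 micro-increments.
1.5 mm over 364 days gives 1.5 / 364 ≈ 0.004 mm per day.

0.004 mm per day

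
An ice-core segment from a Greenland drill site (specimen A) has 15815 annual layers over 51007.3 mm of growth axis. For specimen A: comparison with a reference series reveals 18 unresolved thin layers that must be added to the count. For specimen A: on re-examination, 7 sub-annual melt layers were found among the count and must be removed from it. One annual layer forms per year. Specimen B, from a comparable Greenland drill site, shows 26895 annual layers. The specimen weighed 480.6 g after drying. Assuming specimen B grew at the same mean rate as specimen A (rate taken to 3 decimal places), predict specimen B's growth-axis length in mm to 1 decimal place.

Specimen A: after corrections the count is 15815 − 7 + 18 = 15826 annual layers.
A: 51007.3 mm over 15826 years gives 51007.3 / 15826 ≈ 3.223 mm per year.
For B, 3.223 mm/year × 26895 years = 86682.6 mm.

86682.6 mm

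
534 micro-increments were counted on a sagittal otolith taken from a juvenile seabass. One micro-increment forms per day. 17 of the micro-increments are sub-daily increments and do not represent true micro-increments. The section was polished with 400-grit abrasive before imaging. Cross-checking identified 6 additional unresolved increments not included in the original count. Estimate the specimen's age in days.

523 days

Adjusted count: 534 − 17 + 6 = 523 micro-increments.
At one micro-increment per day, that is 523 days.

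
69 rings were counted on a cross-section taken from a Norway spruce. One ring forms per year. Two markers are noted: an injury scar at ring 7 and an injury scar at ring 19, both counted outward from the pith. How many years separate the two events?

12 years

19 − 7 = 12 rings lie between the two events.
At one ring per year, 12 years elapsed between them.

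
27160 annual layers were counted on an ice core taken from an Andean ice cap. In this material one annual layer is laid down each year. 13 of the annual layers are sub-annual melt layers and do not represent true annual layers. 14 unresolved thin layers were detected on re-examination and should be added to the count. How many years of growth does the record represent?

True annual layer count = 27160 − 13 + 14 = 27161.
One annual layer per year makes the duration 27161 years.

27161 years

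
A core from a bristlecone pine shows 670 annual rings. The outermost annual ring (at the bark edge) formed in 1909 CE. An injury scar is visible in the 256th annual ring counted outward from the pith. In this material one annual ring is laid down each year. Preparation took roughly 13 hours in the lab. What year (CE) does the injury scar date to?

Between annual ring 256 and the bark edge there are 670 − 256 = 414 annual rings.
The annual ring at the bark edge is 1909 CE, so the injury scar dates to 1909 − 414 = 1495 CE.

1495 CE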